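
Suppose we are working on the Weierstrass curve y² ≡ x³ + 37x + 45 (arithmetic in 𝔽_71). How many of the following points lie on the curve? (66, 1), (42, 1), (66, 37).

(66, 1): 1² ≡ 1, rhs ≡ 19 → off.
(42, 1): 1² ≡ 1, rhs ≡ 1 → on.
(66, 37): 37² ≡ 20, rhs ≡ 19 → off.

1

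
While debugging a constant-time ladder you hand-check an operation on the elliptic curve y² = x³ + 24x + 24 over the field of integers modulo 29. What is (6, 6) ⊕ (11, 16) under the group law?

(6, 6) + (11, 16). λ = (16 - 6)/(11 - 6) ≡ 10/5 mod 29. 5⁻¹ ≡ 6 (mod 29), so λ ≡ 2.
  x = λ² - 6 - 11 = 4 - 17 ≡ 16; y = λ·(6 - 16) - 6 ≡ 3. → (16, 3)

(16, 3)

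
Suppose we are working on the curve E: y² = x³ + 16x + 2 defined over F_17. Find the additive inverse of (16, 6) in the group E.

(16, 11)

-(16, 6) = (16, -6 mod 17) = (16, 11).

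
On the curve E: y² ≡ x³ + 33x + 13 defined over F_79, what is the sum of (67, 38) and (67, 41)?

O

The two points share x = 67 and their y-coordinates satisfy 38 + 41 ≡ 0 (mod 79), so they are inverses. Their sum is O.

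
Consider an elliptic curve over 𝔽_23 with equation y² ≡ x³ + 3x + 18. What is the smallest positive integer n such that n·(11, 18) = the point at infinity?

2P: tangent at (11, 18): λ = (3·11² + 3)/(2·18) ≡ 21/13. 13⁻¹ ≡ 16 (mod 23) since 13·16 = 208 ≡ 1, so λ ≡ 21·16 ≡ 14.
  x = λ² - 11 - 11 = 196 - 22 ≡ 13; y = λ·(11 - 13) - 18 ≡ 0. → (13, 0)
3P: (13, 0) + (11, 18). λ = (18 - 0)/(11 - 13) ≡ 18/21 mod 23. 21⁻¹ ≡ 11 (mod 23), so λ ≡ 14.
  x = λ² - 13 - 11 = 196 - 24 ≡ 11; y = λ·(13 - 11) - 0 ≡ 5. → (11, 5)
4P: (11, 5) + (11, 18): same x and y₁ ≡ -y₂, so the sum is the point at infinity.
4P = the point at infinity, so the order is 4.

4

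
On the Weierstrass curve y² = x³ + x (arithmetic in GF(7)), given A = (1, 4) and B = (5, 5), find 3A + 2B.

(0, 0)

First 3A:
Repeated addition: build up to 3A.
2A: tangent at (1, 4): λ = (3·1² + 1)/(2·4) ≡ 4/1. 1⁻¹ ≡ 1 (mod 7) since 1·1 = 1 ≡ 1, so λ ≡ 4·1 ≡ 4.
  x = λ² - 1 - 1 = 16 - 2 ≡ 0; y = λ·(1 - 0) - 4 ≡ 0. → (0, 0)
3A: (0, 0) + (1, 4). λ = (4 - 0)/(1 - 0) ≡ 4/1 mod 7. 1⁻¹ ≡ 1 (mod 7) since 1·1 = 1 ≡ 1, so λ ≡ 4.
  x = λ² - 0 - 1 = 16 - 1 ≡ 1; y = λ·(0 - 1) - 0 ≡ 3. → (1, 3)
3A = (1, 3).
Next 2B:
Repeated addition: build up to 2B.
2B: tangent at (5, 5): λ = (3·5² + 1)/(2·5) ≡ 6/3. 3⁻¹ ≡ 5 (mod 7), so λ ≡ 6·5 ≡ 2.
  x = λ² - 5 - 5 = 4 - 10 ≡ 1; y = λ·(5 - 1) - 5 ≡ 3. → (1, 3)
2B = (1, 3).
Finally 3A + 2B:
tangent at (1, 3): λ = (3·1² + 1)/(2·3) ≡ 4/6. 6⁻¹ ≡ 6 (mod 7), so λ ≡ 4·6 ≡ 3.
  x = λ² - 1 - 1 = 9 - 2 ≡ 0; y = λ·(1 - 0) - 3 ≡ 0. → (0, 0)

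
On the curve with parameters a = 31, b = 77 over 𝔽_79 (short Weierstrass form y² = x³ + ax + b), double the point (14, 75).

tangent at (14, 75): λ = (3·14² + 31)/(2·75) ≡ 66/71. 71⁻¹ ≡ 69 (mod 79), so λ ≡ 66·69 ≡ 51.
  x = λ² - 14 - 14 = 2601 - 28 ≡ 45; y = λ·(14 - 45) - 75 ≡ 3. → (45, 3)

(45, 3)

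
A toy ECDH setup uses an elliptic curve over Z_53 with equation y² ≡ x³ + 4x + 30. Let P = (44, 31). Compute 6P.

Repeated addition: build up to 6P.
2P: tangent at (44, 31): λ = (3·44² + 4)/(2·31) ≡ 35/9. 9⁻¹ ≡ 6 (mod 53), so λ ≡ 35·6 ≡ 51.
  x = λ² - 44 - 44 = 2601 - 88 ≡ 22; y = λ·(44 - 22) - 31 ≡ 31. → (22, 31)
3P: (22, 31) + (44, 31). λ = (31 - 31)/(44 - 22) ≡ 0/22 mod 53. 22⁻¹ ≡ 41 (mod 53) since 22·41 = 902 ≡ 1, so λ ≡ 0.
  x = λ² - 22 - 44 = 0 - 66 ≡ 40; y = λ·(22 - 40) - 31 ≡ 22. → (40, 22)
4P: (40, 22) + (44, 31). λ = (31 - 22)/(44 - 40) ≡ 9/4 mod 53. 4⁻¹ ≡ 40 (mod 53) since 4·40 = 160 ≡ 1, so λ ≡ 42.
  x = λ² - 40 - 44 = 1764 - 84 ≡ 37; y = λ·(40 - 37) - 22 ≡ 51. → (37, 51)
5P: (37, 51) + (44, 31). λ = (31 - 51)/(44 - 37) ≡ 33/7 mod 53. 7⁻¹ ≡ 38 (mod 53), so λ ≡ 35.
  x = λ² - 37 - 44 = 1225 - 81 ≡ 31; y = λ·(37 - 31) - 51 ≡ 0. → (31, 0)
6P: (31, 0) + (44, 31). λ = (31 - 0)/(44 - 31) ≡ 31/13 mod 53. 13⁻¹ ≡ 49 (mod 53), so λ ≡ 35.
  x = λ² - 31 - 44 = 1225 - 75 ≡ 37; y = λ·(31 - 37) - 0 ≡ 2. → (37, 2)

(37, 2)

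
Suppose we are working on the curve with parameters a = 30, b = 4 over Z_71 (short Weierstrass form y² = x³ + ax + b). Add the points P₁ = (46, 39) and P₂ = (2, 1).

(28, 54)

(46, 39) + (2, 1). λ = (1 - 39)/(2 - 46) ≡ 33/27 mod 71. 27⁻¹ ≡ 50 (mod 71) since 27·50 = 1350 ≡ 1, so λ ≡ 17.
  x = λ² - 46 - 2 = 289 - 48 ≡ 28; y = λ·(46 - 28) - 39 ≡ 54. → (28, 54)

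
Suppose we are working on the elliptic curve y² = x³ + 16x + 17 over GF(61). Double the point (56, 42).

(26, 21)

tangent at (56, 42): λ = (3·56² + 16)/(2·42) ≡ 30/23. 23⁻¹ ≡ 8 (mod 61), so λ ≡ 30·8 ≡ 57.
  x = λ² - 56 - 56 = 3249 - 112 ≡ 26; y = λ·(56 - 26) - 42 ≡ 21. → (26, 21)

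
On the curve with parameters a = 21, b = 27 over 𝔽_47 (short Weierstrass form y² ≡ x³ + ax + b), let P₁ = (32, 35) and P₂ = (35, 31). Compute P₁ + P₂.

(34, 46)

(32, 35) + (35, 31). λ = (31 - 35)/(35 - 32) ≡ 43/3 mod 47. 3⁻¹ ≡ 16 (mod 47), so λ ≡ 30.
  x = λ² - 32 - 35 = 900 - 67 ≡ 34; y = λ·(32 - 34) - 35 ≡ 46. → (34, 46)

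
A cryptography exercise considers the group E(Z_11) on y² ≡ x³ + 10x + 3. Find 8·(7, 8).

Write G = (7, 8).
Double-and-add on 8 = (1000)₂. Start with G = (7, 8) for the leading 1-bit.
double: tangent at (7, 8): λ = (3·7² + 10)/(2·8) ≡ 3/5. 5⁻¹ ≡ 9 (mod 11), so λ ≡ 3·9 ≡ 5.
  x = λ² - 7 - 7 = 25 - 14 ≡ 0; y = λ·(7 - 0) - 8 ≡ 5. → (0, 5)
double: tangent at (0, 5): λ = (3·0² + 10)/(2·5) ≡ 10/10. 10⁻¹ ≡ 10 (mod 11) since 10·10 = 100 ≡ 1, so λ ≡ 10·10 ≡ 1.
  x = λ² - 0 - 0 = 1 - 0 ≡ 1; y = λ·(0 - 1) - 5 ≡ 5. → (1, 5)
double: tangent at (1, 5): λ = (3·1² + 10)/(2·5) ≡ 2/10. 10⁻¹ ≡ 10 (mod 11), so λ ≡ 2·10 ≡ 9.
  x = λ² - 1 - 1 = 81 - 2 ≡ 2; y = λ·(1 - 2) - 5 ≡ 8. → (2, 8)

(2, 8)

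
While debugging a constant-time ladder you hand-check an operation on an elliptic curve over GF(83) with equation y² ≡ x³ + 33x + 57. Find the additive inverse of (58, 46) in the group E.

-(58, 46) = (58, -46 mod 83) = (58, 37).

(58, 37)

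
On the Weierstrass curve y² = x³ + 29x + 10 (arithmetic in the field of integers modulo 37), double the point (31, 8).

tangent at (31, 8): λ = (3·31² + 29)/(2·8) ≡ 26/16. 16⁻¹ ≡ 7 (mod 37) since 16·7 = 112 ≡ 1, so λ ≡ 26·7 ≡ 34.
  x = λ² - 31 - 31 = 1156 - 62 ≡ 21; y = λ·(31 - 21) - 8 ≡ 36. → (21, 36)

(21, 36)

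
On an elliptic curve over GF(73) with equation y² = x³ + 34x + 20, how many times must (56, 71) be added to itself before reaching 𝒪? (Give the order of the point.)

11

2P: tangent at (56, 71): λ = (3·56² + 34)/(2·71) ≡ 25/69. 69⁻¹ ≡ 18 (mod 73), so λ ≡ 25·18 ≡ 12.
  x = λ² - 56 - 56 = 144 - 112 ≡ 32; y = λ·(56 - 32) - 71 ≡ 71. → (32, 71)
3P: (32, 71) + (56, 71). λ = (71 - 71)/(56 - 32) ≡ 0/24 mod 73. 24⁻¹ ≡ 70 (mod 73), so λ ≡ 0.
  x = λ² - 32 - 56 = 0 - 88 ≡ 58; y = λ·(32 - 58) - 71 ≡ 2. → (58, 2)
4P: (58, 2) + (56, 71). λ = (71 - 2)/(56 - 58) ≡ 69/71 mod 73. 71⁻¹ ≡ 36 (mod 73) since 71·36 = 2556 ≡ 1, so λ ≡ 2.
  x = λ² - 58 - 56 = 4 - 114 ≡ 36; y = λ·(58 - 36) - 2 ≡ 42. → (36, 42)
5P: (36, 42) + (56, 71). λ = (71 - 42)/(56 - 36) ≡ 29/20 mod 73. 20⁻¹ ≡ 11 (mod 73) since 20·11 = 220 ≡ 1, so λ ≡ 27.
  x = λ² - 36 - 56 = 729 - 92 ≡ 53; y = λ·(36 - 53) - 42 ≡ 10. → (53, 10)
6P: (53, 10) + (56, 71). λ = (71 - 10)/(56 - 53) ≡ 61/3 mod 73. 3⁻¹ ≡ 49 (mod 73), so λ ≡ 69.
  x = λ² - 53 - 56 = 4761 - 109 ≡ 53; y = λ·(53 - 53) - 10 ≡ 63. → (53, 63)
7P: (53, 63) + (56, 71). λ = (71 - 63)/(56 - 53) ≡ 8/3 mod 73. 3⁻¹ ≡ 49 (mod 73) since 3·49 = 147 ≡ 1, so λ ≡ 27.
  x = λ² - 53 - 56 = 729 - 109 ≡ 36; y = λ·(53 - 36) - 63 ≡ 31. → (36, 31)
8P: (36, 31) + (56, 71). λ = (71 - 31)/(56 - 36) ≡ 40/20 mod 73. 20⁻¹ ≡ 11 (mod 73), so λ ≡ 2.
  x = λ² - 36 - 56 = 4 - 92 ≡ 58; y = λ·(36 - 58) - 31 ≡ 71. → (58, 71)
9P: (58, 71) + (56, 71). λ = (71 - 71)/(56 - 58) ≡ 0/71 mod 73. 71⁻¹ ≡ 36 (mod 73) since 71·36 = 2556 ≡ 1, so λ ≡ 0.
  x = λ² - 58 - 56 = 0 - 114 ≡ 32; y = λ·(58 - 32) - 71 ≡ 2. → (32, 2)
10P: (32, 2) + (56, 71). λ = (71 - 2)/(56 - 32) ≡ 69/24 mod 73. 24⁻¹ ≡ 70 (mod 73), so λ ≡ 12.
  x = λ² - 32 - 56 = 144 - 88 ≡ 56; y = λ·(32 - 56) - 2 ≡ 2. → (56, 2)
11P: (56, 2) + (56, 71): same x and y₁ ≡ -y₂, so the sum is 𝒪.
11P = 𝒪, so the order is 11.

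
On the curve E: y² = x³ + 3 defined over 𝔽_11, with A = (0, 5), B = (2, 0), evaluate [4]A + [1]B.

First 4A:
Double-and-add on 4 = (100)₂. Start with A = (0, 5) for the leading 1-bit.
double: tangent at (0, 5): λ = (3·0² + 0)/(2·5) ≡ 0/10. 10⁻¹ ≡ 10 (mod 11) since 10·10 = 100 ≡ 1, so λ ≡ 0·10 ≡ 0.
  x = λ² - 0 - 0 = 0 - 0 ≡ 0; y = λ·(0 - 0) - 5 ≡ 6. → (0, 6)
double: tangent at (0, 6): λ = (3·0² + 0)/(2·6) ≡ 0/1. 1⁻¹ ≡ 1 (mod 11), so λ ≡ 0·1 ≡ 0.
  x = λ² - 0 - 0 = 0 - 0 ≡ 0; y = λ·(0 - 0) - 6 ≡ 5. → (0, 5)
4A = (0, 5).
Finally 4A + B:
(0, 5) + (2, 0). λ = (0 - 5)/(2 - 0) ≡ 6/2 mod 11. 2⁻¹ ≡ 6 (mod 11), so λ ≡ 3.
  x = λ² - 0 - 2 = 9 - 2 ≡ 7; y = λ·(0 - 7) - 5 ≡ 7. → (7, 7)

(7, 7)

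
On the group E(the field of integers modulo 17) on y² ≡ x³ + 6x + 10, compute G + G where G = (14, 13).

(10, 13)

tangent at (14, 13): λ = (3·14² + 6)/(2·13) ≡ 16/9. 9⁻¹ ≡ 2 (mod 17), so λ ≡ 16·2 ≡ 15.
  x = λ² - 14 - 14 = 225 - 28 ≡ 10; y = λ·(14 - 10) - 13 ≡ 13. → (10, 13)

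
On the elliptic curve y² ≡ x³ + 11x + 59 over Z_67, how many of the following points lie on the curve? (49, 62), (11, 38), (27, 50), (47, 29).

(49, 62): 62² ≡ 25, rhs ≡ 59 → off.
(11, 38): 38² ≡ 37, rhs ≡ 37 → on.
(27, 50): 50² ≡ 21, rhs ≡ 6 → off.
(47, 29): 29² ≡ 37, rhs ≡ 13 → off.

1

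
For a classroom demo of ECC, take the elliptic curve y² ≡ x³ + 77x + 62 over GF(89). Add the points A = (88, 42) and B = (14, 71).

(88, 42) + (14, 71). λ = (71 - 42)/(14 - 88) ≡ 29/15 mod 89. 15⁻¹ ≡ 6 (mod 89) since 15·6 = 90 ≡ 1, so λ ≡ 85.
  x = λ² - 88 - 14 = 7225 - 102 ≡ 3; y = λ·(88 - 3) - 42 ≡ 63. → (3, 63)

(3, 63)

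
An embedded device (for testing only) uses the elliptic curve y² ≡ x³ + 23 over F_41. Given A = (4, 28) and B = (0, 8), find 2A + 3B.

First 2A:
Repeated addition: build up to 2A.
2A: tangent at (4, 28): λ = (3·4² + 0)/(2·28) ≡ 7/15. 15⁻¹ ≡ 11 (mod 41), so λ ≡ 7·11 ≡ 36.
  x = λ² - 4 - 4 = 1296 - 8 ≡ 17; y = λ·(4 - 17) - 28 ≡ 37. → (17, 37)
2A = (17, 37).
Next 3B:
Repeated addition: build up to 3B.
2B: tangent at (0, 8): λ = (3·0² + 0)/(2·8) ≡ 0/16. 16⁻¹ ≡ 18 (mod 41), so λ ≡ 0·18 ≡ 0.
  x = λ² - 0 - 0 = 0 - 0 ≡ 0; y = λ·(0 - 0) - 8 ≡ 33. → (0, 33)
3B: (0, 33) + (0, 8): same x and y₁ ≡ -y₂, so the sum is O.
3B = O.
Finally 2A + 3B:
(17, 37) + O = (17, 37) (identity).

(17, 37)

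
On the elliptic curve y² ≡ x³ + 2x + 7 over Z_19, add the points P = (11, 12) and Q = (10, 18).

(11, 12) + (10, 18). λ = (18 - 12)/(10 - 11) ≡ 6/18 mod 19. 18⁻¹ ≡ 18 (mod 19), so λ ≡ 13.
  x = λ² - 11 - 10 = 169 - 21 ≡ 15; y = λ·(11 - 15) - 12 ≡ 12. → (15, 12)

(15, 12)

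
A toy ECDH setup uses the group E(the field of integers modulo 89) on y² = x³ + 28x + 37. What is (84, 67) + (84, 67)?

(82, 78)

tangent at (84, 67): λ = (3·84² + 28)/(2·67) ≡ 14/45. 45⁻¹ ≡ 2 (mod 89), so λ ≡ 14·2 ≡ 28.
  x = λ² - 84 - 84 = 784 - 168 ≡ 82; y = λ·(84 - 82) - 67 ≡ 78. → (82, 78)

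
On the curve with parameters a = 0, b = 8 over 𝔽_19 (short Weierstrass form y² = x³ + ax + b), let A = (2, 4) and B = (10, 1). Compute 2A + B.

(12, 8)

First 2A:
Repeated addition: build up to 2A.
2A: tangent at (2, 4): λ = (3·2² + 0)/(2·4) ≡ 12/8. 8⁻¹ ≡ 12 (mod 19) since 8·12 = 96 ≡ 1, so λ ≡ 12·12 ≡ 11.
  x = λ² - 2 - 2 = 121 - 4 ≡ 3; y = λ·(2 - 3) - 4 ≡ 4. → (3, 4)
2A = (3, 4).
Finally 2A + B:
(3, 4) + (10, 1). λ = (1 - 4)/(10 - 3) ≡ 16/7 mod 19. 7⁻¹ ≡ 11 (mod 19) since 7·11 = 77 ≡ 1, so λ ≡ 5.
  x = λ² - 3 - 10 = 25 - 13 ≡ 12; y = λ·(3 - 12) - 4 ≡ 8. → (12, 8)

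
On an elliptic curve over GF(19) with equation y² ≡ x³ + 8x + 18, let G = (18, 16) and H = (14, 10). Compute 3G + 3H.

O

First 3G:
Repeated addition: build up to 3G.
2G: tangent at (18, 16): λ = (3·18² + 8)/(2·16) ≡ 11/13. 13⁻¹ ≡ 3 (mod 19) since 13·3 = 39 ≡ 1, so λ ≡ 11·3 ≡ 14.
  x = λ² - 18 - 18 = 196 - 36 ≡ 8; y = λ·(18 - 8) - 16 ≡ 10. → (8, 10)
3G: (8, 10) + (18, 16). λ = (16 - 10)/(18 - 8) ≡ 6/10 mod 19. 10⁻¹ ≡ 2 (mod 19), so λ ≡ 12.
  x = λ² - 8 - 18 = 144 - 26 ≡ 4; y = λ·(8 - 4) - 10 ≡ 0. → (4, 0)
3G = (4, 0).
Next 3H:
Repeated addition: build up to 3H.
2H: tangent at (14, 10): λ = (3·14² + 8)/(2·10) ≡ 7/1. 1⁻¹ ≡ 1 (mod 19), so λ ≡ 7·1 ≡ 7.
  x = λ² - 14 - 14 = 49 - 28 ≡ 2; y = λ·(14 - 2) - 10 ≡ 17. → (2, 17)
3H: (2, 17) + (14, 10). λ = (10 - 17)/(14 - 2) ≡ 12/12 mod 19. 12⁻¹ ≡ 8 (mod 19) since 12·8 = 96 ≡ 1, so λ ≡ 1.
  x = λ² - 2 - 14 = 1 - 16 ≡ 4; y = λ·(2 - 4) - 17 ≡ 0. → (4, 0)
3H = (4, 0).
Finally 3G + 3H:
(4, 0) + (4, 0): same x and y₁ ≡ -y₂, so the sum is ∞.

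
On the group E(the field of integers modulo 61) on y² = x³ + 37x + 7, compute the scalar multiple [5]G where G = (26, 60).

(45, 57)

Double-and-add on 5 = (101)₂. Start with G = (26, 60) for the leading 1-bit.
double: tangent at (26, 60): λ = (3·26² + 37)/(2·60) ≡ 52/59. 59⁻¹ ≡ 30 (mod 61), so λ ≡ 52·30 ≡ 35.
  x = λ² - 26 - 26 = 1225 - 52 ≡ 14; y = λ·(26 - 14) - 60 ≡ 55. → (14, 55)
double: tangent at (14, 55): λ = (3·14² + 37)/(2·55) ≡ 15/49. 49⁻¹ ≡ 5 (mod 61) since 49·5 = 245 ≡ 1, so λ ≡ 15·5 ≡ 14.
  x = λ² - 14 - 14 = 196 - 28 ≡ 46; y = λ·(14 - 46) - 55 ≡ 46. → (46, 46)
add G: (46, 46) + (26, 60). λ = (60 - 46)/(26 - 46) ≡ 14/41 mod 61. 41⁻¹ ≡ 3 (mod 61), so λ ≡ 42.
  x = λ² - 46 - 26 = 1764 - 72 ≡ 45; y = λ·(46 - 45) - 46 ≡ 57. → (45, 57)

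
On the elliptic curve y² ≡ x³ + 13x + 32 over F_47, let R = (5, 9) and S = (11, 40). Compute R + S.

(5, 9) + (11, 40). λ = (40 - 9)/(11 - 5) ≡ 31/6 mod 47. 6⁻¹ ≡ 8 (mod 47) since 6·8 = 48 ≡ 1, so λ ≡ 13.
  x = λ² - 5 - 11 = 169 - 16 ≡ 12; y = λ·(5 - 12) - 9 ≡ 41. → (12, 41)

(12, 41)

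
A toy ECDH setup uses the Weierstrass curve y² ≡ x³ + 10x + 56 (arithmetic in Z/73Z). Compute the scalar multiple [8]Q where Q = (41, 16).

Double-and-add on 8 = (1000)₂. Start with Q = (41, 16) for the leading 1-bit.
double: tangent at (41, 16): λ = (3·41² + 10)/(2·16) ≡ 16/32. 32⁻¹ ≡ 16 (mod 73), so λ ≡ 16·16 ≡ 37.
  x = λ² - 41 - 41 = 1369 - 82 ≡ 46; y = λ·(41 - 46) - 16 ≡ 18. → (46, 18)
double: tangent at (46, 18): λ = (3·46² + 10)/(2·18) ≡ 7/36. 36⁻¹ ≡ 71 (mod 73), so λ ≡ 7·71 ≡ 59.
  x = λ² - 46 - 46 = 3481 - 92 ≡ 31; y = λ·(46 - 31) - 18 ≡ 64. → (31, 64)
double: tangent at (31, 64): λ = (3·31² + 10)/(2·64) ≡ 46/55. 55⁻¹ ≡ 4 (mod 73), so λ ≡ 46·4 ≡ 38.
  x = λ² - 31 - 31 = 1444 - 62 ≡ 68; y = λ·(31 - 68) - 64 ≡ 63. → (68, 63)

(68, 63)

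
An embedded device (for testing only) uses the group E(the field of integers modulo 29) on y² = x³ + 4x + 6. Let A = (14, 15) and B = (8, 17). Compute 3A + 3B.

First 3A:
Repeated addition: build up to 3A.
2A: tangent at (14, 15): λ = (3·14² + 4)/(2·15) ≡ 12/1. 1⁻¹ ≡ 1 (mod 29) since 1·1 = 1 ≡ 1, so λ ≡ 12·1 ≡ 12.
  x = λ² - 14 - 14 = 144 - 28 ≡ 0; y = λ·(14 - 0) - 15 ≡ 8. → (0, 8)
3A: (0, 8) + (14, 15). λ = (15 - 8)/(14 - 0) ≡ 7/14 mod 29. 14⁻¹ ≡ 27 (mod 29) since 14·27 = 378 ≡ 1, so λ ≡ 15.
  x = λ² - 0 - 14 = 225 - 14 ≡ 8; y = λ·(0 - 8) - 8 ≡ 17. → (8, 17)
3A = (8, 17).
Next 3B:
Repeated addition: build up to 3B.
2B: tangent at (8, 17): λ = (3·8² + 4)/(2·17) ≡ 22/5. 5⁻¹ ≡ 6 (mod 29), so λ ≡ 22·6 ≡ 16.
  x = λ² - 8 - 8 = 256 - 16 ≡ 8; y = λ·(8 - 8) - 17 ≡ 12. → (8, 12)
3B: (8, 12) + (8, 17): same x and y₁ ≡ -y₂, so the sum is O.
3B = O.
Finally 3A + 3B:
(8, 17) + O = (8, 17) (identity).

(8, 17)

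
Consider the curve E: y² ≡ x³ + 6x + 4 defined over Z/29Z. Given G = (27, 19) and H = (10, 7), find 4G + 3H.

(8, 19)

First 4G:
Double-and-add on 4 = (100)₂. Start with G = (27, 19) for the leading 1-bit.
double: tangent at (27, 19): λ = (3·27² + 6)/(2·19) ≡ 18/9. 9⁻¹ ≡ 13 (mod 29), so λ ≡ 18·13 ≡ 2.
  x = λ² - 27 - 27 = 4 - 54 ≡ 8; y = λ·(27 - 8) - 19 ≡ 19. → (8, 19)
double: tangent at (8, 19): λ = (3·8² + 6)/(2·19) ≡ 24/9. 9⁻¹ ≡ 13 (mod 29) since 9·13 = 117 ≡ 1, so λ ≡ 24·13 ≡ 22.
  x = λ² - 8 - 8 = 484 - 16 ≡ 4; y = λ·(8 - 4) - 19 ≡ 11. → (4, 11)
4G = (4, 11).
Next 3H:
Repeated addition: build up to 3H.
2H: tangent at (10, 7): λ = (3·10² + 6)/(2·7) ≡ 16/14. 14⁻¹ ≡ 27 (mod 29) since 14·27 = 378 ≡ 1, so λ ≡ 16·27 ≡ 26.
  x = λ² - 10 - 10 = 676 - 20 ≡ 18; y = λ·(10 - 18) - 7 ≡ 17. → (18, 17)
3H: (18, 17) + (10, 7). λ = (7 - 17)/(10 - 18) ≡ 19/21 mod 29. 21⁻¹ ≡ 18 (mod 29), so λ ≡ 23.
  x = λ² - 18 - 10 = 529 - 28 ≡ 8; y = λ·(18 - 8) - 17 ≡ 10. → (8, 10)
3H = (8, 10).
Finally 4G + 3H:
(4, 11) + (8, 10). λ = (10 - 11)/(8 - 4) ≡ 28/4 mod 29. 4⁻¹ ≡ 22 (mod 29), so λ ≡ 7.
  x = λ² - 4 - 8 = 49 - 12 ≡ 8; y = λ·(4 - 8) - 11 ≡ 19. → (8, 19)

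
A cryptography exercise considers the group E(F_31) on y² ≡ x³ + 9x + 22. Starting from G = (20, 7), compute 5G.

(18, 23)

Double-and-add on 5 = (101)₂. Start with G = (20, 7) for the leading 1-bit.
double: tangent at (20, 7): λ = (3·20² + 9)/(2·7) ≡ 0/14. 14⁻¹ ≡ 20 (mod 31), so λ ≡ 0·20 ≡ 0.
  x = λ² - 20 - 20 = 0 - 40 ≡ 22; y = λ·(20 - 22) - 7 ≡ 24. → (22, 24)
double: tangent at (22, 24): λ = (3·22² + 9)/(2·24) ≡ 4/17. 17⁻¹ ≡ 11 (mod 31), so λ ≡ 4·11 ≡ 13.
  x = λ² - 22 - 22 = 169 - 44 ≡ 1; y = λ·(22 - 1) - 24 ≡ 1. → (1, 1)
add G: (1, 1) + (20, 7). λ = (7 - 1)/(20 - 1) ≡ 6/19 mod 31. 19⁻¹ ≡ 18 (mod 31), so λ ≡ 15.
  x = λ² - 1 - 20 = 225 - 21 ≡ 18; y = λ·(1 - 18) - 1 ≡ 23. → (18, 23)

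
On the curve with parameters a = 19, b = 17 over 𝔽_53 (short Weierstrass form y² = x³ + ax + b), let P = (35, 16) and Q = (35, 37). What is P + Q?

O

The two points share x = 35 and their y-coordinates satisfy 16 + 37 ≡ 0 (mod 53), so they are inverses. Their sum is 𝒪.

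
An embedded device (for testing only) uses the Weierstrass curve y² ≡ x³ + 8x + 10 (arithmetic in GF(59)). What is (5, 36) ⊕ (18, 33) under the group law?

(57, 35)

(5, 36) + (18, 33). λ = (33 - 36)/(18 - 5) ≡ 56/13 mod 59. 13⁻¹ ≡ 50 (mod 59), so λ ≡ 27.
  x = λ² - 5 - 18 = 729 - 23 ≡ 57; y = λ·(5 - 57) - 36 ≡ 35. → (57, 35)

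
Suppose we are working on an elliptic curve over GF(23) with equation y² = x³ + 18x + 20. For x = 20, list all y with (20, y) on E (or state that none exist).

10, 13

x³ + 18x + 20 = 8380 ≡ 8 (mod 23).
Square roots of 8 mod 23: 10 and 13 (since 10² = 100 ≡ 8).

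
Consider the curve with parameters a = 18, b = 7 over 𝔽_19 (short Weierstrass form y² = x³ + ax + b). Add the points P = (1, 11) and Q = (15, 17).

(9, 10)

(1, 11) + (15, 17). λ = (17 - 11)/(15 - 1) ≡ 6/14 mod 19. 14⁻¹ ≡ 15 (mod 19) since 14·15 = 210 ≡ 1, so λ ≡ 14.
  x = λ² - 1 - 15 = 196 - 16 ≡ 9; y = λ·(1 - 9) - 11 ≡ 10. → (9, 10)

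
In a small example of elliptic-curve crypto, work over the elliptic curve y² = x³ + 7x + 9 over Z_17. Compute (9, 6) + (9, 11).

O

The two points share x = 9 and their y-coordinates satisfy 6 + 11 ≡ 0 (mod 17), so they are inverses. Their sum is 𝒪.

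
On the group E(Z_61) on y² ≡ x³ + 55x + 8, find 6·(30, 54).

Write G = (30, 54).
Repeated addition: build up to 6G.
2G: tangent at (30, 54): λ = (3·30² + 55)/(2·54) ≡ 10/47. 47⁻¹ ≡ 13 (mod 61) since 47·13 = 611 ≡ 1, so λ ≡ 10·13 ≡ 8.
  x = λ² - 30 - 30 = 64 - 60 ≡ 4; y = λ·(30 - 4) - 54 ≡ 32. → (4, 32)
3G: (4, 32) + (30, 54). λ = (54 - 32)/(30 - 4) ≡ 22/26 mod 61. 26⁻¹ ≡ 54 (mod 61), so λ ≡ 29.
  x = λ² - 4 - 30 = 841 - 34 ≡ 14; y = λ·(4 - 14) - 32 ≡ 44. → (14, 44)
4G: (14, 44) + (30, 54). λ = (54 - 44)/(30 - 14) ≡ 10/16 mod 61. 16⁻¹ ≡ 42 (mod 61), so λ ≡ 54.
  x = λ² - 14 - 30 = 2916 - 44 ≡ 5; y = λ·(14 - 5) - 44 ≡ 15. → (5, 15)
5G: (5, 15) + (30, 54). λ = (54 - 15)/(30 - 5) ≡ 39/25 mod 61. 25⁻¹ ≡ 22 (mod 61) since 25·22 = 550 ≡ 1, so λ ≡ 4.
  x = λ² - 5 - 30 = 16 - 35 ≡ 42; y = λ·(5 - 42) - 15 ≡ 20. → (42, 20)
6G: (42, 20) + (30, 54). λ = (54 - 20)/(30 - 42) ≡ 34/49 mod 61. 49⁻¹ ≡ 5 (mod 61), so λ ≡ 48.
  x = λ² - 42 - 30 = 2304 - 72 ≡ 36; y = λ·(42 - 36) - 20 ≡ 24. → (36, 24)

(36, 24)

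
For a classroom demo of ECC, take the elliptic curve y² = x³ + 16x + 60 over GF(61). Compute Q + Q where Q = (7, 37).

tangent at (7, 37): λ = (3·7² + 16)/(2·37) ≡ 41/13. 13⁻¹ ≡ 47 (mod 61), so λ ≡ 41·47 ≡ 36.
  x = λ² - 7 - 7 = 1296 - 14 ≡ 1; y = λ·(7 - 1) - 37 ≡ 57. → (1, 57)

(1, 57)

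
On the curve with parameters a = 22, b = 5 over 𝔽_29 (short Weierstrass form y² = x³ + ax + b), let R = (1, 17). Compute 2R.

(23, 18)

tangent at (1, 17): λ = (3·1² + 22)/(2·17) ≡ 25/5. 5⁻¹ ≡ 6 (mod 29) since 5·6 = 30 ≡ 1, so λ ≡ 25·6 ≡ 5.
  x = λ² - 1 - 1 = 25 - 2 ≡ 23; y = λ·(1 - 23) - 17 ≡ 18. → (23, 18)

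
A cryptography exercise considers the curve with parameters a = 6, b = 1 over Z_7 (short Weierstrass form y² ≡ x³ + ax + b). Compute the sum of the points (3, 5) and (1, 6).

(3, 5) + (1, 6). λ = (6 - 5)/(1 - 3) ≡ 1/5 mod 7. 5⁻¹ ≡ 3 (mod 7), so λ ≡ 3.
  x = λ² - 3 - 1 = 9 - 4 ≡ 5; y = λ·(3 - 5) - 5 ≡ 3. → (5, 3)

(5, 3)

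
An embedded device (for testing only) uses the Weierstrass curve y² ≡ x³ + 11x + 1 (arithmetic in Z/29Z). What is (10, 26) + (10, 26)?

(14, 17)

tangent at (10, 26): λ = (3·10² + 11)/(2·26) ≡ 21/23. 23⁻¹ ≡ 24 (mod 29) since 23·24 = 552 ≡ 1, so λ ≡ 21·24 ≡ 11.
  x = λ² - 10 - 10 = 121 - 20 ≡ 14; y = λ·(10 - 14) - 26 ≡ 17. → (14, 17)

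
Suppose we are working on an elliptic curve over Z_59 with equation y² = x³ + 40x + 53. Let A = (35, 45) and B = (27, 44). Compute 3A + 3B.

O

First 3A:
Repeated addition: build up to 3A.
2A: tangent at (35, 45): λ = (3·35² + 40)/(2·45) ≡ 57/31. 31⁻¹ ≡ 40 (mod 59), so λ ≡ 57·40 ≡ 38.
  x = λ² - 35 - 35 = 1444 - 70 ≡ 17; y = λ·(35 - 17) - 45 ≡ 49. → (17, 49)
3A: (17, 49) + (35, 45). λ = (45 - 49)/(35 - 17) ≡ 55/18 mod 59. 18⁻¹ ≡ 23 (mod 59) since 18·23 = 414 ≡ 1, so λ ≡ 26.
  x = λ² - 17 - 35 = 676 - 52 ≡ 34; y = λ·(17 - 34) - 49 ≡ 40. → (34, 40)
3A = (34, 40).
Next 3B:
Repeated addition: build up to 3B.
2B: tangent at (27, 44): λ = (3·27² + 40)/(2·44) ≡ 44/29. 29⁻¹ ≡ 57 (mod 59), so λ ≡ 44·57 ≡ 30.
  x = λ² - 27 - 27 = 900 - 54 ≡ 20; y = λ·(27 - 20) - 44 ≡ 48. → (20, 48)
3B: (20, 48) + (27, 44). λ = (44 - 48)/(27 - 20) ≡ 55/7 mod 59. 7⁻¹ ≡ 17 (mod 59), so λ ≡ 50.
  x = λ² - 20 - 27 = 2500 - 47 ≡ 34; y = λ·(20 - 34) - 48 ≡ 19. → (34, 19)
3B = (34, 19).
Finally 3A + 3B:
(34, 40) + (34, 19): same x and y₁ ≡ -y₂, so the sum is 𝒪.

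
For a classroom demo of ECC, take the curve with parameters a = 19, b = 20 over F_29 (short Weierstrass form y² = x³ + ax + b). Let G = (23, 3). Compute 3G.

(21, 9)

Repeated addition: build up to 3G.
2G: tangent at (23, 3): λ = (3·23² + 19)/(2·3) ≡ 11/6. 6⁻¹ ≡ 5 (mod 29) since 6·5 = 30 ≡ 1, so λ ≡ 11·5 ≡ 26.
  x = λ² - 23 - 23 = 676 - 46 ≡ 21; y = λ·(23 - 21) - 3 ≡ 20. → (21, 20)
3G: (21, 20) + (23, 3). λ = (3 - 20)/(23 - 21) ≡ 12/2 mod 29. 2⁻¹ ≡ 15 (mod 29), so λ ≡ 6.
  x = λ² - 21 - 23 = 36 - 44 ≡ 21; y = λ·(21 - 21) - 20 ≡ 9. → (21, 9)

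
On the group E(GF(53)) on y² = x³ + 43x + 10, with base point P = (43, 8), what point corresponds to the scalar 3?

Repeated addition: build up to 3P.
2P: tangent at (43, 8): λ = (3·43² + 43)/(2·8) ≡ 25/16. 16⁻¹ ≡ 10 (mod 53) since 16·10 = 160 ≡ 1, so λ ≡ 25·10 ≡ 38.
  x = λ² - 43 - 43 = 1444 - 86 ≡ 33; y = λ·(43 - 33) - 8 ≡ 1. → (33, 1)
3P: (33, 1) + (43, 8). λ = (8 - 1)/(43 - 33) ≡ 7/10 mod 53. 10⁻¹ ≡ 16 (mod 53), so λ ≡ 6.
  x = λ² - 33 - 43 = 36 - 76 ≡ 13; y = λ·(33 - 13) - 1 ≡ 13. → (13, 13)

(13, 13)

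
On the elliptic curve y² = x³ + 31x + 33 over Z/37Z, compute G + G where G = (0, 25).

tangent at (0, 25): λ = (3·0² + 31)/(2·25) ≡ 31/13. 13⁻¹ ≡ 20 (mod 37), so λ ≡ 31·20 ≡ 28.
  x = λ² - 0 - 0 = 784 - 0 ≡ 7; y = λ·(0 - 7) - 25 ≡ 1. → (7, 1)

(7, 1)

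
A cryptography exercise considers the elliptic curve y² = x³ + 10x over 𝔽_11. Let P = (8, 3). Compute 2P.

tangent at (8, 3): λ = (3·8² + 10)/(2·3) ≡ 4/6. 6⁻¹ ≡ 2 (mod 11) since 6·2 = 12 ≡ 1, so λ ≡ 4·2 ≡ 8.
  x = λ² - 8 - 8 = 64 - 16 ≡ 4; y = λ·(8 - 4) - 3 ≡ 7. → (4, 7)

(4, 7)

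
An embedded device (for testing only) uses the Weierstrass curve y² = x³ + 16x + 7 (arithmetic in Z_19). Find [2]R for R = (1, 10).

(17, 9)

tangent at (1, 10): λ = (3·1² + 16)/(2·10) ≡ 0/1. 1⁻¹ ≡ 1 (mod 19), so λ ≡ 0·1 ≡ 0.
  x = λ² - 1 - 1 = 0 - 2 ≡ 17; y = λ·(1 - 17) - 10 ≡ 9. → (17, 9)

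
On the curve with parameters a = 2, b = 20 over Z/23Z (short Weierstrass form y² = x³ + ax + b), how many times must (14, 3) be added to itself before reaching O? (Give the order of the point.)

2P: tangent at (14, 3): λ = (3·14² + 2)/(2·3) ≡ 15/6. 6⁻¹ ≡ 4 (mod 23) since 6·4 = 24 ≡ 1, so λ ≡ 15·4 ≡ 14.
  x = λ² - 14 - 14 = 196 - 28 ≡ 7; y = λ·(14 - 7) - 3 ≡ 3. → (7, 3)
3P: (7, 3) + (14, 3). λ = (3 - 3)/(14 - 7) ≡ 0/7 mod 23. 7⁻¹ ≡ 10 (mod 23), so λ ≡ 0.
  x = λ² - 7 - 14 = 0 - 21 ≡ 2; y = λ·(7 - 2) - 3 ≡ 20. → (2, 20)
4P: (2, 20) + (14, 3). λ = (3 - 20)/(14 - 2) ≡ 6/12 mod 23. 12⁻¹ ≡ 2 (mod 23), so λ ≡ 12.
  x = λ² - 2 - 14 = 144 - 16 ≡ 13; y = λ·(2 - 13) - 20 ≡ 9. → (13, 9)
5P: (13, 9) + (14, 3). λ = (3 - 9)/(14 - 13) ≡ 17/1 mod 23. 1⁻¹ ≡ 1 (mod 23), so λ ≡ 17.
  x = λ² - 13 - 14 = 289 - 27 ≡ 9; y = λ·(13 - 9) - 9 ≡ 13. → (9, 13)
6P: (9, 13) + (14, 3). λ = (3 - 13)/(14 - 9) ≡ 13/5 mod 23. 5⁻¹ ≡ 14 (mod 23) since 5·14 = 70 ≡ 1, so λ ≡ 21.
  x = λ² - 9 - 14 = 441 - 23 ≡ 4; y = λ·(9 - 4) - 13 ≡ 0. → (4, 0)
7P: (4, 0) + (14, 3). λ = (3 - 0)/(14 - 4) ≡ 3/10 mod 23. 10⁻¹ ≡ 7 (mod 23), so λ ≡ 21.
  x = λ² - 4 - 14 = 441 - 18 ≡ 9; y = λ·(4 - 9) - 0 ≡ 10. → (9, 10)
8P: (9, 10) + (14, 3). λ = (3 - 10)/(14 - 9) ≡ 16/5 mod 23. 5⁻¹ ≡ 14 (mod 23) since 5·14 = 70 ≡ 1, so λ ≡ 17.
  x = λ² - 9 - 14 = 289 - 23 ≡ 13; y = λ·(9 - 13) - 10 ≡ 14. → (13, 14)
9P: (13, 14) + (14, 3). λ = (3 - 14)/(14 - 13) ≡ 12/1 mod 23. 1⁻¹ ≡ 1 (mod 23), so λ ≡ 12.
  x = λ² - 13 - 14 = 144 - 27 ≡ 2; y = λ·(13 - 2) - 14 ≡ 3. → (2, 3)
10P: (2, 3) + (14, 3). λ = (3 - 3)/(14 - 2) ≡ 0/12 mod 23. 12⁻¹ ≡ 2 (mod 23) since 12·2 = 24 ≡ 1, so λ ≡ 0.
  x = λ² - 2 - 14 = 0 - 16 ≡ 7; y = λ·(2 - 7) - 3 ≡ 20. → (7, 20)
11P: (7, 20) + (14, 3). λ = (3 - 20)/(14 - 7) ≡ 6/7 mod 23. 7⁻¹ ≡ 10 (mod 23) since 7·10 = 70 ≡ 1, so λ ≡ 14.
  x = λ² - 7 - 14 = 196 - 21 ≡ 14; y = λ·(7 - 14) - 20 ≡ 20. → (14, 20)
12P: (14, 20) + (14, 3): same x and y₁ ≡ -y₂, so the sum is O.
12P = O, so the order is 12.

12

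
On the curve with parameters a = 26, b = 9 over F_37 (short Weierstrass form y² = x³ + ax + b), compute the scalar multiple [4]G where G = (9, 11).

Double-and-add on 4 = (100)₂. Start with G = (9, 11) for the leading 1-bit.
double: tangent at (9, 11): λ = (3·9² + 26)/(2·11) ≡ 10/22. 22⁻¹ ≡ 32 (mod 37) since 22·32 = 704 ≡ 1, so λ ≡ 10·32 ≡ 24.
  x = λ² - 9 - 9 = 576 - 18 ≡ 3; y = λ·(9 - 3) - 11 ≡ 22. → (3, 22)
double: tangent at (3, 22): λ = (3·3² + 26)/(2·22) ≡ 16/7. 7⁻¹ ≡ 16 (mod 37), so λ ≡ 16·16 ≡ 34.
  x = λ² - 3 - 3 = 1156 - 6 ≡ 3; y = λ·(3 - 3) - 22 ≡ 15. → (3, 15)

(3, 15)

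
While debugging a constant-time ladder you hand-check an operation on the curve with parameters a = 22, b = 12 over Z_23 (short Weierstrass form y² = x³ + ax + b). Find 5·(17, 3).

Write G = (17, 3).
Double-and-add on 5 = (101)₂. Start with G = (17, 3) for the leading 1-bit.
double: tangent at (17, 3): λ = (3·17² + 22)/(2·3) ≡ 15/6. 6⁻¹ ≡ 4 (mod 23), so λ ≡ 15·4 ≡ 14.
  x = λ² - 17 - 17 = 196 - 34 ≡ 1; y = λ·(17 - 1) - 3 ≡ 14. → (1, 14)
double: tangent at (1, 14): λ = (3·1² + 22)/(2·14) ≡ 2/5. 5⁻¹ ≡ 14 (mod 23) since 5·14 = 70 ≡ 1, so λ ≡ 2·14 ≡ 5.
  x = λ² - 1 - 1 = 25 - 2 ≡ 0; y = λ·(1 - 0) - 14 ≡ 14. → (0, 14)
add G: (0, 14) + (17, 3). λ = (3 - 14)/(17 - 0) ≡ 12/17 mod 23. 17⁻¹ ≡ 19 (mod 23) since 17·19 = 323 ≡ 1, so λ ≡ 21.
  x = λ² - 0 - 17 = 441 - 17 ≡ 10; y = λ·(0 - 10) - 14 ≡ 6. → (10, 6)

(10, 6)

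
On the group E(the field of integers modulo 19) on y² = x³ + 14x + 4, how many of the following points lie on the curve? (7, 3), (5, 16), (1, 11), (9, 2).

2

(7, 3): 3² ≡ 9, rhs ≡ 8 → off.
(5, 16): 16² ≡ 9, rhs ≡ 9 → on.
(1, 11): 11² ≡ 7, rhs ≡ 0 → off.
(9, 2): 2² ≡ 4, rhs ≡ 4 → on.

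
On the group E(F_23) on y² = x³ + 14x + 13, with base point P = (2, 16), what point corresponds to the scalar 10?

(14, 3)

Double-and-add on 10 = (1010)₂. Start with P = (2, 16) for the leading 1-bit.
double: tangent at (2, 16): λ = (3·2² + 14)/(2·16) ≡ 3/9. 9⁻¹ ≡ 18 (mod 23), so λ ≡ 3·18 ≡ 8.
  x = λ² - 2 - 2 = 64 - 4 ≡ 14; y = λ·(2 - 14) - 16 ≡ 3. → (14, 3)
double: tangent at (14, 3): λ = (3·14² + 14)/(2·3) ≡ 4/6. 6⁻¹ ≡ 4 (mod 23), so λ ≡ 4·4 ≡ 16.
  x = λ² - 14 - 14 = 256 - 28 ≡ 21; y = λ·(14 - 21) - 3 ≡ 0. → (21, 0)
add P: (21, 0) + (2, 16). λ = (16 - 0)/(2 - 21) ≡ 16/4 mod 23. 4⁻¹ ≡ 6 (mod 23), so λ ≡ 4.
  x = λ² - 21 - 2 = 16 - 23 ≡ 16; y = λ·(21 - 16) - 0 ≡ 20. → (16, 20)
double: tangent at (16, 20): λ = (3·16² + 14)/(2·20) ≡ 0/17. 17⁻¹ ≡ 19 (mod 23), so λ ≡ 0·19 ≡ 0.
  x = λ² - 16 - 16 = 0 - 32 ≡ 14; y = λ·(16 - 14) - 20 ≡ 3. → (14, 3)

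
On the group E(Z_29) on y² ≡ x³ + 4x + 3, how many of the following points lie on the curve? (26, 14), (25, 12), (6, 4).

1

(26, 14): 14² ≡ 22, rhs ≡ 22 → on.
(25, 12): 12² ≡ 28, rhs ≡ 10 → off.
(6, 4): 4² ≡ 16, rhs ≡ 11 → off.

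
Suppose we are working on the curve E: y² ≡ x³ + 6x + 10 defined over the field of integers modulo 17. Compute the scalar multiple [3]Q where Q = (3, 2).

Repeated addition: build up to 3Q.
2Q: tangent at (3, 2): λ = (3·3² + 6)/(2·2) ≡ 16/4. 4⁻¹ ≡ 13 (mod 17), so λ ≡ 16·13 ≡ 4.
  x = λ² - 3 - 3 = 16 - 6 ≡ 10; y = λ·(3 - 10) - 2 ≡ 4. → (10, 4)
3Q: (10, 4) + (3, 2). λ = (2 - 4)/(3 - 10) ≡ 15/10 mod 17. 10⁻¹ ≡ 12 (mod 17) since 10·12 = 120 ≡ 1, so λ ≡ 10.
  x = λ² - 10 - 3 = 100 - 13 ≡ 2; y = λ·(10 - 2) - 4 ≡ 8. → (2, 8)

(2, 8)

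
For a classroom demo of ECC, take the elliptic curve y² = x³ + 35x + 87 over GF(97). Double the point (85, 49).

tangent at (85, 49): λ = (3·85² + 35)/(2·49) ≡ 79/1. 1⁻¹ ≡ 1 (mod 97), so λ ≡ 79·1 ≡ 79.
  x = λ² - 85 - 85 = 6241 - 170 ≡ 57; y = λ·(85 - 57) - 49 ≡ 29. → (57, 29)

(57, 29)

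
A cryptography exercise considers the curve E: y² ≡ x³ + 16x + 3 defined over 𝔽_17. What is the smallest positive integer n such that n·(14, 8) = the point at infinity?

5

2P: tangent at (14, 8): λ = (3·14² + 16)/(2·8) ≡ 9/16. 16⁻¹ ≡ 16 (mod 17) since 16·16 = 256 ≡ 1, so λ ≡ 9·16 ≡ 8.
  x = λ² - 14 - 14 = 64 - 28 ≡ 2; y = λ·(14 - 2) - 8 ≡ 3. → (2, 3)
3P: (2, 3) + (14, 8). λ = (8 - 3)/(14 - 2) ≡ 5/12 mod 17. 12⁻¹ ≡ 10 (mod 17), so λ ≡ 16.
  x = λ² - 2 - 14 = 256 - 16 ≡ 2; y = λ·(2 - 2) - 3 ≡ 14. → (2, 14)
4P: (2, 14) + (14, 8). λ = (8 - 14)/(14 - 2) ≡ 11/12 mod 17. 12⁻¹ ≡ 10 (mod 17), so λ ≡ 8.
  x = λ² - 2 - 14 = 64 - 16 ≡ 14; y = λ·(2 - 14) - 14 ≡ 9. → (14, 9)
5P: (14, 9) + (14, 8): same x and y₁ ≡ -y₂, so the sum is the point at infinity.
5P = the point at infinity, so the order is 5.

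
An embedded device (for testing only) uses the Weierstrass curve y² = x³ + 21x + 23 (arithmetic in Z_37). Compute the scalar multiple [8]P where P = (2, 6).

Double-and-add on 8 = (1000)₂. Start with P = (2, 6) for the leading 1-bit.
double: tangent at (2, 6): λ = (3·2² + 21)/(2·6) ≡ 33/12. 12⁻¹ ≡ 34 (mod 37) since 12·34 = 408 ≡ 1, so λ ≡ 33·34 ≡ 12.
  x = λ² - 2 - 2 = 144 - 4 ≡ 29; y = λ·(2 - 29) - 6 ≡ 3. → (29, 3)
double: tangent at (29, 3): λ = (3·29² + 21)/(2·3) ≡ 28/6. 6⁻¹ ≡ 31 (mod 37) since 6·31 = 186 ≡ 1, so λ ≡ 28·31 ≡ 17.
  x = λ² - 29 - 29 = 289 - 58 ≡ 9; y = λ·(29 - 9) - 3 ≡ 4. → (9, 4)
double: tangent at (9, 4): λ = (3·9² + 21)/(2·4) ≡ 5/8. 8⁻¹ ≡ 14 (mod 37) since 8·14 = 112 ≡ 1, so λ ≡ 5·14 ≡ 33.
  x = λ² - 9 - 9 = 1089 - 18 ≡ 35; y = λ·(9 - 35) - 4 ≡ 26. → (35, 26)

(35, 26)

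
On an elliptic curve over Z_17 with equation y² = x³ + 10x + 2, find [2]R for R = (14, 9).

(15, 5)

tangent at (14, 9): λ = (3·14² + 10)/(2·9) ≡ 3/1. 1⁻¹ ≡ 1 (mod 17), so λ ≡ 3·1 ≡ 3.
  x = λ² - 14 - 14 = 9 - 28 ≡ 15; y = λ·(14 - 15) - 9 ≡ 5. → (15, 5)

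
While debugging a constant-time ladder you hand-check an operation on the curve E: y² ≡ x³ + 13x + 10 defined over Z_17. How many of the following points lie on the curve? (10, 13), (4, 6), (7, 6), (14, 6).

1

(10, 13): 13² ≡ 16, rhs ≡ 1 → off.
(4, 6): 6² ≡ 2, rhs ≡ 7 → off.
(7, 6): 6² ≡ 2, rhs ≡ 2 → on.
(14, 6): 6² ≡ 2, rhs ≡ 12 → off.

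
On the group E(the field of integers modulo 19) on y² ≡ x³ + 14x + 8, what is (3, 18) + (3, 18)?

tangent at (3, 18): λ = (3·3² + 14)/(2·18) ≡ 3/17. 17⁻¹ ≡ 9 (mod 19) since 17·9 = 153 ≡ 1, so λ ≡ 3·9 ≡ 8.
  x = λ² - 3 - 3 = 64 - 6 ≡ 1; y = λ·(3 - 1) - 18 ≡ 17. → (1, 17)

(1, 17)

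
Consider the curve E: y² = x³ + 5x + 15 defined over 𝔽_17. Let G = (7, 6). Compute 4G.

Double-and-add on 4 = (100)₂. Start with G = (7, 6) for the leading 1-bit.
double: tangent at (7, 6): λ = (3·7² + 5)/(2·6) ≡ 16/12. 12⁻¹ ≡ 10 (mod 17), so λ ≡ 16·10 ≡ 7.
  x = λ² - 7 - 7 = 49 - 14 ≡ 1; y = λ·(7 - 1) - 6 ≡ 2. → (1, 2)
double: tangent at (1, 2): λ = (3·1² + 5)/(2·2) ≡ 8/4. 4⁻¹ ≡ 13 (mod 17), so λ ≡ 8·13 ≡ 2.
  x = λ² - 1 - 1 = 4 - 2 ≡ 2; y = λ·(1 - 2) - 2 ≡ 13. → (2, 13)

(2, 13)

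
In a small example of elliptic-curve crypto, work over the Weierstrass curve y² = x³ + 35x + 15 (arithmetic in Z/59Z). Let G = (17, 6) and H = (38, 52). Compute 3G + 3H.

(19, 20)

First 3G:
Repeated addition: build up to 3G.
2G: tangent at (17, 6): λ = (3·17² + 35)/(2·6) ≡ 17/12. 12⁻¹ ≡ 5 (mod 59), so λ ≡ 17·5 ≡ 26.
  x = λ² - 17 - 17 = 676 - 34 ≡ 52; y = λ·(17 - 52) - 6 ≡ 28. → (52, 28)
3G: (52, 28) + (17, 6). λ = (6 - 28)/(17 - 52) ≡ 37/24 mod 59. 24⁻¹ ≡ 32 (mod 59) since 24·32 = 768 ≡ 1, so λ ≡ 4.
  x = λ² - 52 - 17 = 16 - 69 ≡ 6; y = λ·(52 - 6) - 28 ≡ 38. → (6, 38)
3G = (6, 38).
Next 3H:
Repeated addition: build up to 3H.
2H: tangent at (38, 52): λ = (3·38² + 35)/(2·52) ≡ 1/45. 45⁻¹ ≡ 21 (mod 59), so λ ≡ 1·21 ≡ 21.
  x = λ² - 38 - 38 = 441 - 76 ≡ 11; y = λ·(38 - 11) - 52 ≡ 43. → (11, 43)
3H: (11, 43) + (38, 52). λ = (52 - 43)/(38 - 11) ≡ 9/27 mod 59. 27⁻¹ ≡ 35 (mod 59), so λ ≡ 20.
  x = λ² - 11 - 38 = 400 - 49 ≡ 56; y = λ·(11 - 56) - 43 ≡ 1. → (56, 1)
3H = (56, 1).
Finally 3G + 3H:
(6, 38) + (56, 1). λ = (1 - 38)/(56 - 6) ≡ 22/50 mod 59. 50⁻¹ ≡ 13 (mod 59) since 50·13 = 650 ≡ 1, so λ ≡ 50.
  x = λ² - 6 - 56 = 2500 - 62 ≡ 19; y = λ·(6 - 19) - 38 ≡ 20. → (19, 20)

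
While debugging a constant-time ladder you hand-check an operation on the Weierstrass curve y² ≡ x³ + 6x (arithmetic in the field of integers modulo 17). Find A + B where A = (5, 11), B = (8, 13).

(5, 11) + (8, 13). λ = (13 - 11)/(8 - 5) ≡ 2/3 mod 17. 3⁻¹ ≡ 6 (mod 17) since 3·6 = 18 ≡ 1, so λ ≡ 12.
  x = λ² - 5 - 8 = 144 - 13 ≡ 12; y = λ·(5 - 12) - 11 ≡ 7. → (12, 7)

(12, 7)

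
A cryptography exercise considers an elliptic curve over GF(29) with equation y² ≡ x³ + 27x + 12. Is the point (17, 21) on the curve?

y² = 21² ≡ 6; x³ + 27x + 12 = 5384 ≡ 19 (mod 29). 6 ≠ 19.

no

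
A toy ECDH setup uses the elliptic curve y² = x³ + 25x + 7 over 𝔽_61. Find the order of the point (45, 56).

9

2P: tangent at (45, 56): λ = (3·45² + 25)/(2·56) ≡ 0/51. 51⁻¹ ≡ 6 (mod 61), so λ ≡ 0·6 ≡ 0.
  x = λ² - 45 - 45 = 0 - 90 ≡ 32; y = λ·(45 - 32) - 56 ≡ 5. → (32, 5)
3P: (32, 5) + (45, 56). λ = (56 - 5)/(45 - 32) ≡ 51/13 mod 61. 13⁻¹ ≡ 47 (mod 61), so λ ≡ 18.
  x = λ² - 32 - 45 = 324 - 77 ≡ 3; y = λ·(32 - 3) - 5 ≡ 29. → (3, 29)
4P: (3, 29) + (45, 56). λ = (56 - 29)/(45 - 3) ≡ 27/42 mod 61. 42⁻¹ ≡ 16 (mod 61) since 42·16 = 672 ≡ 1, so λ ≡ 5.
  x = λ² - 3 - 45 = 25 - 48 ≡ 38; y = λ·(3 - 38) - 29 ≡ 40. → (38, 40)
5P: (38, 40) + (45, 56). λ = (56 - 40)/(45 - 38) ≡ 16/7 mod 61. 7⁻¹ ≡ 35 (mod 61) since 7·35 = 245 ≡ 1, so λ ≡ 11.
  x = λ² - 38 - 45 = 121 - 83 ≡ 38; y = λ·(38 - 38) - 40 ≡ 21. → (38, 21)
6P: (38, 21) + (45, 56). λ = (56 - 21)/(45 - 38) ≡ 35/7 mod 61. 7⁻¹ ≡ 35 (mod 61), so λ ≡ 5.
  x = λ² - 38 - 45 = 25 - 83 ≡ 3; y = λ·(38 - 3) - 21 ≡ 32. → (3, 32)
7P: (3, 32) + (45, 56). λ = (56 - 32)/(45 - 3) ≡ 24/42 mod 61. 42⁻¹ ≡ 16 (mod 61) since 42·16 = 672 ≡ 1, so λ ≡ 18.
  x = λ² - 3 - 45 = 324 - 48 ≡ 32; y = λ·(3 - 32) - 32 ≡ 56. → (32, 56)
8P: (32, 56) + (45, 56). λ = (56 - 56)/(45 - 32) ≡ 0/13 mod 61. 13⁻¹ ≡ 47 (mod 61) since 13·47 = 611 ≡ 1, so λ ≡ 0.
  x = λ² - 32 - 45 = 0 - 77 ≡ 45; y = λ·(32 - 45) - 56 ≡ 5. → (45, 5)
9P: (45, 5) + (45, 56): same x and y₁ ≡ -y₂, so the sum is O.
9P = O, so the order is 9.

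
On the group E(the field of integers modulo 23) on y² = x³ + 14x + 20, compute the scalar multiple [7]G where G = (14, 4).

(1, 9)

Repeated addition: build up to 7G.
2G: tangent at (14, 4): λ = (3·14² + 14)/(2·4) ≡ 4/8. 8⁻¹ ≡ 3 (mod 23), so λ ≡ 4·3 ≡ 12.
  x = λ² - 14 - 14 = 144 - 28 ≡ 1; y = λ·(14 - 1) - 4 ≡ 14. → (1, 14)
3G: (1, 14) + (14, 4). λ = (4 - 14)/(14 - 1) ≡ 13/13 mod 23. 13⁻¹ ≡ 16 (mod 23) since 13·16 = 208 ≡ 1, so λ ≡ 1.
  x = λ² - 1 - 14 = 1 - 15 ≡ 9; y = λ·(1 - 9) - 14 ≡ 1. → (9, 1)
4G: (9, 1) + (14, 4). λ = (4 - 1)/(14 - 9) ≡ 3/5 mod 23. 5⁻¹ ≡ 14 (mod 23), so λ ≡ 19.
  x = λ² - 9 - 14 = 361 - 23 ≡ 16; y = λ·(9 - 16) - 1 ≡ 4. → (16, 4)
5G: (16, 4) + (14, 4). λ = (4 - 4)/(14 - 16) ≡ 0/21 mod 23. 21⁻¹ ≡ 11 (mod 23) since 21·11 = 231 ≡ 1, so λ ≡ 0.
  x = λ² - 16 - 14 = 0 - 30 ≡ 16; y = λ·(16 - 16) - 4 ≡ 19. → (16, 19)
6G: (16, 19) + (14, 4). λ = (4 - 19)/(14 - 16) ≡ 8/21 mod 23. 21⁻¹ ≡ 11 (mod 23) since 21·11 = 231 ≡ 1, so λ ≡ 19.
  x = λ² - 16 - 14 = 361 - 30 ≡ 9; y = λ·(16 - 9) - 19 ≡ 22. → (9, 22)
7G: (9, 22) + (14, 4). λ = (4 - 22)/(14 - 9) ≡ 5/5 mod 23. 5⁻¹ ≡ 14 (mod 23), so λ ≡ 1.
  x = λ² - 9 - 14 = 1 - 23 ≡ 1; y = λ·(9 - 1) - 22 ≡ 9. → (1, 9)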